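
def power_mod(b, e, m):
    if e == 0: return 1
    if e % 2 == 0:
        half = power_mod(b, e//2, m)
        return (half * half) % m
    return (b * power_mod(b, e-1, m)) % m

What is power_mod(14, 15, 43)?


power_mod(14, 15, 43): e is odd, compute power_mod(14, 14, 43)
  power_mod(14, 14, 43): e is even, compute power_mod(14, 7, 43)
    power_mod(14, 7, 43): e is odd, compute power_mod(14, 6, 43)
      power_mod(14, 6, 43): e is even, compute power_mod(14, 3, 43)
        power_mod(14, 3, 43): e is odd, compute power_mod(14, 2, 43)
          power_mod(14, 2, 43): e is even, compute power_mod(14, 1, 43)
          power_mod(14, 1, 43): e is odd, compute power_mod(14, 0, 43)
          power_mod(14, 0, 43) = 1
          (14 * 1) % 43 = 14
          half=14, (14*14) % 43 = 24
        (14 * 24) % 43 = 35
      half=35, (35*35) % 43 = 21
    (14 * 21) % 43 = 36
  half=36, (36*36) % 43 = 6
(14 * 6) % 43 = 41

41


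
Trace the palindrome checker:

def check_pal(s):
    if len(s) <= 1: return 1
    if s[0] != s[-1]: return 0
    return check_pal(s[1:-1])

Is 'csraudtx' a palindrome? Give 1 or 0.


check_pal('csraudtx'): s[0]='c' != s[-1]='x' -> return 0
Result: 0 (not a palindrome)

0


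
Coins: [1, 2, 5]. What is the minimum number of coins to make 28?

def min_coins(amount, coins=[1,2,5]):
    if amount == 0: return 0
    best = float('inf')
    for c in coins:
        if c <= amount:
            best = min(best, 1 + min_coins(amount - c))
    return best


Building up with DP:
min_coins(0) = 0
min_coins(1) = min(1+min_coins(0)=1+0=1) = 1
min_coins(2) = min(1+min_coins(1)=1+1=2, 1+min_coins(0)=1+0=1) = 1
min_coins(3) = min(1+min_coins(2)=1+1=2, 1+min_coins(1)=1+1=2) = 2
min_coins(4) = min(1+min_coins(3)=1+2=3, 1+min_coins(2)=1+1=2) = 2
min_coins(5) = min(1+min_coins(4)=1+2=3, 1+min_coins(3)=1+2=3, 1+min_coins(0)=1+0=1) = 1
min_coins(6) = min(1+min_coins(5)=1+1=2, 1+min_coins(4)=1+2=3, 1+min_coins(1)=1+1=2) = 2
min_coins(7) = min(1+min_coins(6)=1+2=3, 1+min_coins(5)=1+1=2, 1+min_coins(2)=1+1=2) = 2
min_coins(8) = min(1+min_coins(7)=1+2=3, 1+min_coins(6)=1+2=3, 1+min_coins(3)=1+2=3) = 3
min_coins(9) = min(1+min_coins(8)=1+3=4, 1+min_coins(7)=1+2=3, 1+min_coins(4)=1+2=3) = 3
min_coins(10) = min(1+min_coins(9)=1+3=4, 1+min_coins(8)=1+3=4, 1+min_coins(5)=1+1=2) = 2
min_coins(11) = min(1+min_coins(10)=1+2=3, 1+min_coins(9)=1+3=4, 1+min_coins(6)=1+2=3) = 3
min_coins(12) = min(1+min_coins(11)=1+3=4, 1+min_coins(10)=1+2=3, 1+min_coins(7)=1+2=3) = 3
min_coins(13) = min(1+min_coins(12)=1+3=4, 1+min_coins(11)=1+3=4, 1+min_coins(8)=1+3=4) = 4
min_coins(14) = min(1+min_coins(13)=1+4=5, 1+min_coins(12)=1+3=4, 1+min_coins(9)=1+3=4) = 4
min_coins(15) = min(1+min_coins(14)=1+4=5, 1+min_coins(13)=1+4=5, 1+min_coins(10)=1+2=3) = 3
min_coins(16) = min(1+min_coins(15)=1+3=4, 1+min_coins(14)=1+4=5, 1+min_coins(11)=1+3=4) = 4
min_coins(17) = min(1+min_coins(16)=1+4=5, 1+min_coins(15)=1+3=4, 1+min_coins(12)=1+3=4) = 4
min_coins(18) = min(1+min_coins(17)=1+4=5, 1+min_coins(16)=1+4=5, 1+min_coins(13)=1+4=5) = 5
min_coins(19) = min(1+min_coins(18)=1+5=6, 1+min_coins(17)=1+4=5, 1+min_coins(14)=1+4=5) = 5
min_coins(20) = min(1+min_coins(19)=1+5=6, 1+min_coins(18)=1+5=6, 1+min_coins(15)=1+3=4) = 4
min_coins(21) = min(1+min_coins(20)=1+4=5, 1+min_coins(19)=1+5=6, 1+min_coins(16)=1+4=5) = 5
min_coins(22) = min(1+min_coins(21)=1+5=6, 1+min_coins(20)=1+4=5, 1+min_coins(17)=1+4=5) = 5
min_coins(23) = min(1+min_coins(22)=1+5=6, 1+min_coins(21)=1+5=6, 1+min_coins(18)=1+5=6) = 6
min_coins(24) = min(1+min_coins(23)=1+6=7, 1+min_coins(22)=1+5=6, 1+min_coins(19)=1+5=6) = 6
min_coins(25) = min(1+min_coins(24)=1+6=7, 1+min_coins(23)=1+6=7, 1+min_coins(20)=1+4=5) = 5
min_coins(26) = min(1+min_coins(25)=1+5=6, 1+min_coins(24)=1+6=7, 1+min_coins(21)=1+5=6) = 6
min_coins(27) = min(1+min_coins(26)=1+6=7, 1+min_coins(25)=1+5=6, 1+min_coins(22)=1+5=6) = 6
min_coins(28) = min(1+min_coins(27)=1+6=7, 1+min_coins(26)=1+6=7, 1+min_coins(23)=1+6=7) = 7

7


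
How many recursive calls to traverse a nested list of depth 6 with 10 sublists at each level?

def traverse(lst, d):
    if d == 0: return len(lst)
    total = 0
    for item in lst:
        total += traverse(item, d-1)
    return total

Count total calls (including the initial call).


At depth 0 (root): 1 call
At depth 1: each of 1 parents calls traverse on 10 children = 10 calls
At depth 2: each of 10 parents calls traverse on 10 children = 100 calls
At depth 3: each of 100 parents calls traverse on 10 children = 1000 calls
At depth 4: each of 1000 parents calls traverse on 10 children = 10000 calls
At depth 5: each of 10000 parents calls traverse on 10 children = 100000 calls
At depth 6: each of 100000 parents calls traverse on 10 children = 1000000 calls
Total: 1 + 10 + 100 + 1000 + 10000 + 100000 + 1000000 = 1111111

1111111


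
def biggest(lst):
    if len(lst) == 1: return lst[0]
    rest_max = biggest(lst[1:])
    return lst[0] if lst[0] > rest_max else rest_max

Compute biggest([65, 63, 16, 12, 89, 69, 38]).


biggest([65, 63, 16, 12, 89, 69, 38]): compare 65 with biggest([63, 16, 12, 89, 69, 38])
biggest([63, 16, 12, 89, 69, 38]): compare 63 with biggest([16, 12, 89, 69, 38])
biggest([16, 12, 89, 69, 38]): compare 16 with biggest([12, 89, 69, 38])
biggest([12, 89, 69, 38]): compare 12 with biggest([89, 69, 38])
biggest([89, 69, 38]): compare 89 with biggest([69, 38])
biggest([69, 38]): compare 69 with biggest([38])
biggest([38]) = 38  (base case)
Compare 69 with 38 -> 69
Compare 89 with 69 -> 89
Compare 12 with 89 -> 89
Compare 16 with 89 -> 89
Compare 63 with 89 -> 89
Compare 65 with 89 -> 89

89


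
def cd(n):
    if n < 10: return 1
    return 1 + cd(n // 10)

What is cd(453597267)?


cd(453597267) = 1 + cd(45359726)
cd(45359726) = 1 + cd(4535972)
cd(4535972) = 1 + cd(453597)
cd(453597) = 1 + cd(45359)
cd(45359) = 1 + cd(4535)
cd(4535) = 1 + cd(453)
cd(453) = 1 + cd(45)
cd(45) = 1 + cd(4)
cd(4) = 1  (base case: 4 < 10)
Unwinding: 1 + 1 + 1 + 1 + 1 + 1 + 1 + 1 + 1 = 9

9


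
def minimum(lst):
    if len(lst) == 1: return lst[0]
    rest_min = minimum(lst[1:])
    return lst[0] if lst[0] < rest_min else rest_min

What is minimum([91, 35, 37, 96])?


minimum([91, 35, 37, 96]): compare 91 with minimum([35, 37, 96])
minimum([35, 37, 96]): compare 35 with minimum([37, 96])
minimum([37, 96]): compare 37 with minimum([96])
minimum([96]) = 96  (base case)
Compare 37 with 96 -> 37
Compare 35 with 37 -> 35
Compare 91 with 35 -> 35

35


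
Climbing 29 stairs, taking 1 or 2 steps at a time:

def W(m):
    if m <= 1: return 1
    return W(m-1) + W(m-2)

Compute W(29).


Building up from base cases:
W(0) = 1
W(1) = 1
W(2) = W(1) + W(0) = 1 + 1 = 2
W(3) = W(2) + W(1) = 2 + 1 = 3
W(4) = W(3) + W(2) = 3 + 2 = 5
W(5) = W(4) + W(3) = 5 + 3 = 8
W(6) = W(5) + W(4) = 8 + 5 = 13
W(7) = W(6) + W(5) = 13 + 8 = 21
W(8) = W(7) + W(6) = 21 + 13 = 34
W(9) = W(8) + W(7) = 34 + 21 = 55
W(10) = W(9) + W(8) = 55 + 34 = 89
W(11) = W(10) + W(9) = 89 + 55 = 144
W(12) = W(11) + W(10) = 144 + 89 = 233
W(13) = W(12) + W(11) = 233 + 144 = 377
W(14) = W(13) + W(12) = 377 + 233 = 610
W(15) = W(14) + W(13) = 610 + 377 = 987
W(16) = W(15) + W(14) = 987 + 610 = 1597
W(17) = W(16) + W(15) = 1597 + 987 = 2584
W(18) = W(17) + W(16) = 2584 + 1597 = 4181
W(19) = W(18) + W(17) = 4181 + 2584 = 6765
W(20) = W(19) + W(18) = 6765 + 4181 = 10946
W(21) = W(20) + W(19) = 10946 + 6765 = 17711
W(22) = W(21) + W(20) = 17711 + 10946 = 28657
W(23) = W(22) + W(21) = 28657 + 17711 = 46368
W(24) = W(23) + W(22) = 46368 + 28657 = 75025
W(25) = W(24) + W(23) = 75025 + 46368 = 121393
W(26) = W(25) + W(24) = 121393 + 75025 = 196418
W(27) = W(26) + W(25) = 196418 + 121393 = 317811
W(28) = W(27) + W(26) = 317811 + 196418 = 514229
W(29) = W(28) + W(27) = 514229 + 317811 = 832040

832040


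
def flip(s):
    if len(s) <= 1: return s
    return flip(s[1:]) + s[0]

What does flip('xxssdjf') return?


flip('xxssdjf') = flip('xssdjf') + 'x'
flip('xssdjf') = flip('ssdjf') + 'x'
flip('ssdjf') = flip('sdjf') + 's'
flip('sdjf') = flip('djf') + 's'
flip('djf') = flip('jf') + 'd'
flip('jf') = flip('f') + 'j'
flip('f') = 'f'  (base case)
Concatenating: 'f' + 'j' + 'd' + 's' + 's' + 'x' + 'x' = 'fjdssxx'

fjdssxx


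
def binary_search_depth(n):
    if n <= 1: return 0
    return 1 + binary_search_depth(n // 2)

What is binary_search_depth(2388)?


2388 / 2 = 1194
1194 / 2 = 597
597 / 2 = 298
298 / 2 = 149
149 / 2 = 74
74 / 2 = 37
37 / 2 = 18
18 / 2 = 9
9 / 2 = 4
4 / 2 = 2
2 / 2 = 1
Reached 1 after 11 halvings

11


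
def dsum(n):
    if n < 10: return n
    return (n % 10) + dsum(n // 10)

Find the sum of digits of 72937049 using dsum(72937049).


dsum(72937049) = 9 + dsum(7293704)
dsum(7293704) = 4 + dsum(729370)
dsum(729370) = 0 + dsum(72937)
dsum(72937) = 7 + dsum(7293)
dsum(7293) = 3 + dsum(729)
dsum(729) = 9 + dsum(72)
dsum(72) = 2 + dsum(7)
dsum(7) = 7  (base case)
Total: 9 + 4 + 0 + 7 + 3 + 9 + 2 + 7 = 41

41


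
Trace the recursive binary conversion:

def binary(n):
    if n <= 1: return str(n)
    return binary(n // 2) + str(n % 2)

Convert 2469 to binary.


binary(2469) = binary(1234) + '1'
binary(1234) = binary(617) + '0'
binary(617) = binary(308) + '1'
binary(308) = binary(154) + '0'
binary(154) = binary(77) + '0'
binary(77) = binary(38) + '1'
binary(38) = binary(19) + '0'
binary(19) = binary(9) + '1'
binary(9) = binary(4) + '1'
binary(4) = binary(2) + '0'
binary(2) = binary(1) + '0'
binary(1) = '1'  (base case)
Concatenating: '1' + '0' + '0' + '1' + '1' + '0' + '1' + '0' + '0' + '1' + '0' + '1' = '100110100101'

100110100101


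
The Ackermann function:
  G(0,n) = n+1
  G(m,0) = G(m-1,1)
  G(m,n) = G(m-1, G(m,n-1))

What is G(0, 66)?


G(0, 66) = 67
Result: G(0, 66) = 67

67


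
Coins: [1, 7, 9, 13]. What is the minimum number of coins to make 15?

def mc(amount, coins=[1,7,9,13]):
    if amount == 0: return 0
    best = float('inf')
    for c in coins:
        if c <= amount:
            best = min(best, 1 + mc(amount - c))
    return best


Building up with DP:
mc(0) = 0
mc(1) = min(1+mc(0)=1+0=1) = 1
mc(2) = min(1+mc(1)=1+1=2) = 2
mc(3) = min(1+mc(2)=1+2=3) = 3
mc(4) = min(1+mc(3)=1+3=4) = 4
mc(5) = min(1+mc(4)=1+4=5) = 5
mc(6) = min(1+mc(5)=1+5=6) = 6
mc(7) = min(1+mc(6)=1+6=7, 1+mc(0)=1+0=1) = 1
mc(8) = min(1+mc(7)=1+1=2, 1+mc(1)=1+1=2) = 2
mc(9) = min(1+mc(8)=1+2=3, 1+mc(2)=1+2=3, 1+mc(0)=1+0=1) = 1
mc(10) = min(1+mc(9)=1+1=2, 1+mc(3)=1+3=4, 1+mc(1)=1+1=2) = 2
mc(11) = min(1+mc(10)=1+2=3, 1+mc(4)=1+4=5, 1+mc(2)=1+2=3) = 3
mc(12) = min(1+mc(11)=1+3=4, 1+mc(5)=1+5=6, 1+mc(3)=1+3=4) = 4
mc(13) = min(1+mc(12)=1+4=5, 1+mc(6)=1+6=7, 1+mc(4)=1+4=5, 1+mc(0)=1+0=1) = 1
mc(14) = min(1+mc(13)=1+1=2, 1+mc(7)=1+1=2, 1+mc(5)=1+5=6, 1+mc(1)=1+1=2) = 2
mc(15) = min(1+mc(14)=1+2=3, 1+mc(8)=1+2=3, 1+mc(6)=1+6=7, 1+mc(2)=1+2=3) = 3

3


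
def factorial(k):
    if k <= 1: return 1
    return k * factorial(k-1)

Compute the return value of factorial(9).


factorial(9)
= 9 * factorial(8)
= 9 * 8 * factorial(7)
= 9 * 8 * 7 * factorial(6)
= 9 * 8 * 7 * 6 * factorial(5)
= 9 * 8 * 7 * 6 * 5 * factorial(4)
= 9 * 8 * 7 * 6 * 5 * 4 * factorial(3)
= 9 * 8 * 7 * 6 * 5 * 4 * 3 * factorial(2)
= 9 * 8 * 7 * 6 * 5 * 4 * 3 * 2 * factorial(1)
= 9 * 8 * 7 * 6 * 5 * 4 * 3 * 2 * 1
= 362880

362880


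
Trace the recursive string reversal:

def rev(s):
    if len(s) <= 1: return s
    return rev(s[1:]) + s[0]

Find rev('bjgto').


rev('bjgto') = rev('jgto') + 'b'
rev('jgto') = rev('gto') + 'j'
rev('gto') = rev('to') + 'g'
rev('to') = rev('o') + 't'
rev('o') = 'o'  (base case)
Concatenating: 'o' + 't' + 'g' + 'j' + 'b' = 'otgjb'

otgjb


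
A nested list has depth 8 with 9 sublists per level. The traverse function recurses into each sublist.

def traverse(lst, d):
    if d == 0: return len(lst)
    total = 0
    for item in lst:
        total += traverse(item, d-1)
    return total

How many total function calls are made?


At depth 0 (root): 1 call
At depth 1: each of 1 parents calls traverse on 9 children = 9 calls
At depth 2: each of 9 parents calls traverse on 9 children = 81 calls
At depth 3: each of 81 parents calls traverse on 9 children = 729 calls
At depth 4: each of 729 parents calls traverse on 9 children = 6561 calls
At depth 5: each of 6561 parents calls traverse on 9 children = 59049 calls
At depth 6: each of 59049 parents calls traverse on 9 children = 531441 calls
At depth 7: each of 531441 parents calls traverse on 9 children = 4782969 calls
At depth 8: each of 4782969 parents calls traverse on 9 children = 43046721 calls
Total: 1 + 9 + 81 + 729 + 6561 + 59049 + 531441 + 4782969 + 43046721 = 48427561

48427561


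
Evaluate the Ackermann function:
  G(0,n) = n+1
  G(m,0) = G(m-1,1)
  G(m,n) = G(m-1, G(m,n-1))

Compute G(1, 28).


G(1, 28) = G(0, G(1, 27))
  G(1, 27) = G(0, G(1, 26))
    G(1, 26) = G(0, G(1, 25))
      G(1, 25) = G(0, G(1, 24))
        G(1, 24) = G(0, G(1, 23))
          G(1, 23) = G(0, G(1, 22))
          G(1, 22) = G(0, G(1, 21))
          G(1, 21) = G(0, G(1, 20))
          G(1, 20) = G(0, G(1, 19))
          G(1, 19) = G(0, G(1, 18))
          G(1, 18) = G(0, G(1, 17))
          G(1, 17) = G(0, G(1, 16))
          G(1, 16) = G(0, G(1, 15))
          G(1, 15) = G(0, G(1, 14))
          G(1, 14) = G(0, G(1, 13))
          G(1, 13) = G(0, G(1, 12))
          G(1, 12) = G(0, G(1, 11))
          G(1, 11) = G(0, G(1, 10))
          G(1, 10) = G(0, G(1, 9))
          G(1, 9) = G(0, G(1, 8))
          G(1, 8) = G(0, G(1, 7))
          G(1, 7) = G(0, G(1, 6))
          G(1, 6) = G(0, G(1, 5))
          G(1, 5) = G(0, G(1, 4))
          G(1, 4) = G(0, G(1, 3))
... (trace truncated)
Result: G(1, 28) = 30

30


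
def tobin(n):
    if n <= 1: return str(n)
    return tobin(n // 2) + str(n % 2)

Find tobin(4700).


tobin(4700) = tobin(2350) + '0'
tobin(2350) = tobin(1175) + '0'
tobin(1175) = tobin(587) + '1'
tobin(587) = tobin(293) + '1'
tobin(293) = tobin(146) + '1'
tobin(146) = tobin(73) + '0'
tobin(73) = tobin(36) + '1'
tobin(36) = tobin(18) + '0'
tobin(18) = tobin(9) + '0'
tobin(9) = tobin(4) + '1'
tobin(4) = tobin(2) + '0'
tobin(2) = tobin(1) + '0'
tobin(1) = '1'  (base case)
Concatenating: '1' + '0' + '0' + '1' + '0' + '0' + '1' + '0' + '1' + '1' + '1' + '0' + '0' = '1001001011100'

1001001011100


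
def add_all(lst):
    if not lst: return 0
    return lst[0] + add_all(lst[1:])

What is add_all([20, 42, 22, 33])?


add_all([20, 42, 22, 33]) = 20 + add_all([42, 22, 33])
add_all([42, 22, 33]) = 42 + add_all([22, 33])
add_all([22, 33]) = 22 + add_all([33])
add_all([33]) = 33 + add_all([])
add_all([]) = 0  (base case)
Total: 20 + 42 + 22 + 33 + 0 = 117

117


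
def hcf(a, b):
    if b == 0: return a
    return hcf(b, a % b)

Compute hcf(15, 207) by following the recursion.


hcf(15, 207) = hcf(207, 15)
hcf(207, 15) = hcf(15, 12)
hcf(15, 12) = hcf(12, 3)
hcf(12, 3) = hcf(3, 0)
hcf(3, 0) = 3  (base case)

3


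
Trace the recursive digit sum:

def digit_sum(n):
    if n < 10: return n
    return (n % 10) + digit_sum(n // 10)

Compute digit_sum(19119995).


digit_sum(19119995) = 5 + digit_sum(1911999)
digit_sum(1911999) = 9 + digit_sum(191199)
digit_sum(191199) = 9 + digit_sum(19119)
digit_sum(19119) = 9 + digit_sum(1911)
digit_sum(1911) = 1 + digit_sum(191)
digit_sum(191) = 1 + digit_sum(19)
digit_sum(19) = 9 + digit_sum(1)
digit_sum(1) = 1  (base case)
Total: 5 + 9 + 9 + 9 + 1 + 1 + 9 + 1 = 44

44


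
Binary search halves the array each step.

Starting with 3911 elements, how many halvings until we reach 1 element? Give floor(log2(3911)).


3911 / 2 = 1955
1955 / 2 = 977
977 / 2 = 488
488 / 2 = 244
244 / 2 = 122
122 / 2 = 61
61 / 2 = 30
30 / 2 = 15
15 / 2 = 7
7 / 2 = 3
3 / 2 = 1
Reached 1 after 11 halvings

11


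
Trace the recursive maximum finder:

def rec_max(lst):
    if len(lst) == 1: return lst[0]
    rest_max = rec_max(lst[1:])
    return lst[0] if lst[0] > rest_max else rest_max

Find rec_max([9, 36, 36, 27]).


rec_max([9, 36, 36, 27]): compare 9 with rec_max([36, 36, 27])
rec_max([36, 36, 27]): compare 36 with rec_max([36, 27])
rec_max([36, 27]): compare 36 with rec_max([27])
rec_max([27]) = 27  (base case)
Compare 36 with 27 -> 36
Compare 36 with 36 -> 36
Compare 9 with 36 -> 36

36


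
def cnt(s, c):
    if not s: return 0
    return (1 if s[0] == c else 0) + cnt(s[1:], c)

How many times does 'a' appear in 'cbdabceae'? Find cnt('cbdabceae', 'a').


s[0]='c' != 'a' -> 0
s[0]='b' != 'a' -> 0
s[0]='d' != 'a' -> 0
s[0]='a' == 'a' -> 1
s[0]='b' != 'a' -> 0
s[0]='c' != 'a' -> 0
s[0]='e' != 'a' -> 0
s[0]='a' == 'a' -> 1
s[0]='e' != 'a' -> 0
Sum: 0 + 0 + 0 + 1 + 0 + 0 + 0 + 1 + 0 = 2

2


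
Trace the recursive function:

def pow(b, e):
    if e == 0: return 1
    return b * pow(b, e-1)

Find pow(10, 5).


pow(10, 5)
= 10 * pow(10, 4)
= 10 * 10 * pow(10, 3)
= 10 * 10 * 10 * pow(10, 2)
= 10 * 10 * 10 * 10 * pow(10, 1)
= 10 * 10 * 10 * 10 * 10 * pow(10, 0)
= 10 * 10 * 10 * 10 * 10 * 1
= 100000

100000


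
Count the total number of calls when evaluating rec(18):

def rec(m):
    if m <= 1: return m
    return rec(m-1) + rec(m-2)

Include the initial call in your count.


Let C(n) = total calls for rec(n)
C(0) = 1, C(1) = 1
C(2) = 1 + C(1) + C(0) = 1 + 1 + 1 = 3
C(3) = 1 + C(2) + C(1) = 1 + 3 + 1 = 5
C(4) = 1 + C(3) + C(2) = 1 + 5 + 3 = 9
C(5) = 1 + C(4) + C(3) = 1 + 9 + 5 = 15
C(6) = 1 + C(5) + C(4) = 1 + 15 + 9 = 25
C(7) = 1 + C(6) + C(5) = 1 + 25 + 15 = 41
C(8) = 1 + C(7) + C(6) = 1 + 41 + 25 = 67
C(9) = 1 + C(8) + C(7) = 1 + 67 + 41 = 109
C(10) = 1 + C(9) + C(8) = 1 + 109 + 67 = 177
C(11) = 1 + C(10) + C(9) = 1 + 177 + 109 = 287
C(12) = 1 + C(11) + C(10) = 1 + 287 + 177 = 465
C(13) = 1 + C(12) + C(11) = 1 + 465 + 287 = 753
C(14) = 1 + C(13) + C(12) = 1 + 753 + 465 = 1219
C(15) = 1 + C(14) + C(13) = 1 + 1219 + 753 = 1973
C(16) = 1 + C(15) + C(14) = 1 + 1973 + 1219 = 3193
C(17) = 1 + C(16) + C(15) = 1 + 3193 + 1973 = 5167
C(18) = 1 + C(17) + C(16) = 1 + 5167 + 3193 = 8361

8361


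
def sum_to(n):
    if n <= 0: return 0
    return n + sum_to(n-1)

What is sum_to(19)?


sum_to(19)
= 19 + 18 + 17 + 16 + 15 + 14 + 13 + 12 + 11 + 10 + 9 + 8 + 7 + 6 + 5 + 4 + 3 + 2 + 1 + sum_to(0)
= 19 + 18 + 17 + 16 + 15 + 14 + 13 + 12 + 11 + 10 + 9 + 8 + 7 + 6 + 5 + 4 + 3 + 2 + 1 + 0
= 190

190


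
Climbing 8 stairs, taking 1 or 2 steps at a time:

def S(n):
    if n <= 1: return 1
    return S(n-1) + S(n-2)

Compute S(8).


Building up from base cases:
S(0) = 1
S(1) = 1
S(2) = S(1) + S(0) = 1 + 1 = 2
S(3) = S(2) + S(1) = 2 + 1 = 3
S(4) = S(3) + S(2) = 3 + 2 = 5
S(5) = S(4) + S(3) = 5 + 3 = 8
S(6) = S(5) + S(4) = 8 + 5 = 13
S(7) = S(6) + S(5) = 13 + 8 = 21
S(8) = S(7) + S(6) = 21 + 13 = 34

34


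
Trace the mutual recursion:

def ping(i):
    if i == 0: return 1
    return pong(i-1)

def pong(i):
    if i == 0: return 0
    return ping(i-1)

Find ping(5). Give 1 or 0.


ping(5) = pong(4)
pong(4) = ping(3)
ping(3) = pong(2)
pong(2) = ping(1)
ping(1) = pong(0)
pong(0) = 0  (base case)
Result: 0

0


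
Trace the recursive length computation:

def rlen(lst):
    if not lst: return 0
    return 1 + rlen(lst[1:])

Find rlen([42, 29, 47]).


rlen([42, 29, 47]) = 1 + rlen([29, 47])
rlen([29, 47]) = 1 + rlen([47])
rlen([47]) = 1 + rlen([])
rlen([]) = 0  (base case)
Unwinding: 1 + 1 + 1 + 0 = 3

3


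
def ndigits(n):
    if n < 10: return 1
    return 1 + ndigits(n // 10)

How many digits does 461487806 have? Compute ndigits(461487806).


ndigits(461487806) = 1 + ndigits(46148780)
ndigits(46148780) = 1 + ndigits(4614878)
ndigits(4614878) = 1 + ndigits(461487)
ndigits(461487) = 1 + ndigits(46148)
ndigits(46148) = 1 + ndigits(4614)
ndigits(4614) = 1 + ndigits(461)
ndigits(461) = 1 + ndigits(46)
ndigits(46) = 1 + ndigits(4)
ndigits(4) = 1  (base case: 4 < 10)
Unwinding: 1 + 1 + 1 + 1 + 1 + 1 + 1 + 1 + 1 = 9

9


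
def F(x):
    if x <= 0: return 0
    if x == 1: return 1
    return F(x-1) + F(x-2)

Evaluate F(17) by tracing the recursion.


Computing F(17) bottom-up:
F(0) = 0
F(1) = 1
F(2) = F(1) + F(0) = 1 + 0 = 1
F(3) = F(2) + F(1) = 1 + 1 = 2
F(4) = F(3) + F(2) = 2 + 1 = 3
F(5) = F(4) + F(3) = 3 + 2 = 5
F(6) = F(5) + F(4) = 5 + 3 = 8
F(7) = F(6) + F(5) = 8 + 5 = 13
F(8) = F(7) + F(6) = 13 + 8 = 21
F(9) = F(8) + F(7) = 21 + 13 = 34
F(10) = F(9) + F(8) = 34 + 21 = 55
F(11) = F(10) + F(9) = 55 + 34 = 89
F(12) = F(11) + F(10) = 89 + 55 = 144
F(13) = F(12) + F(11) = 144 + 89 = 233
F(14) = F(13) + F(12) = 233 + 144 = 377
F(15) = F(14) + F(13) = 377 + 233 = 610
F(16) = F(15) + F(14) = 610 + 377 = 987
F(17) = F(16) + F(15) = 987 + 610 = 1597

1597


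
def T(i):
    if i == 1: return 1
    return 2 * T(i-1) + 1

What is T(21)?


T(21) = 2 * T(20) + 1
T(20) = 2 * T(19) + 1
T(19) = 2 * T(18) + 1
T(18) = 2 * T(17) + 1
T(17) = 2 * T(16) + 1
T(16) = 2 * T(15) + 1
T(15) = 2 * T(14) + 1
T(14) = 2 * T(13) + 1
T(13) = 2 * T(12) + 1
T(12) = 2 * T(11) + 1
T(11) = 2 * T(10) + 1
T(10) = 2 * T(9) + 1
T(9) = 2 * T(8) + 1
T(8) = 2 * T(7) + 1
T(7) = 2 * T(6) + 1
T(6) = 2 * T(5) + 1
T(5) = 2 * T(4) + 1
T(4) = 2 * T(3) + 1
T(3) = 2 * T(2) + 1
T(2) = 2 * T(1) + 1
T(1) = 1  (base case)
T(2) = 2 * 1 + 1 = 3
T(3) = 2 * 3 + 1 = 7
T(4) = 2 * 7 + 1 = 15
T(5) = 2 * 15 + 1 = 31
T(6) = 2 * 31 + 1 = 63
T(7) = 2 * 63 + 1 = 127
T(8) = 2 * 127 + 1 = 255
T(9) = 2 * 255 + 1 = 511
T(10) = 2 * 511 + 1 = 1023
T(11) = 2 * 1023 + 1 = 2047
T(12) = 2 * 2047 + 1 = 4095
T(13) = 2 * 4095 + 1 = 8191
T(14) = 2 * 8191 + 1 = 16383
T(15) = 2 * 16383 + 1 = 32767
T(16) = 2 * 32767 + 1 = 65535
T(17) = 2 * 65535 + 1 = 131071
T(18) = 2 * 131071 + 1 = 262143
T(19) = 2 * 262143 + 1 = 524287
T(20) = 2 * 524287 + 1 = 1048575
T(21) = 2 * 1048575 + 1 = 2097151

2097151


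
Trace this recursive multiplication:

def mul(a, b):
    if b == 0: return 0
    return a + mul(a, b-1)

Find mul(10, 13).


mul(10, 13) = 10 + mul(10, 12)
mul(10, 12) = 10 + mul(10, 11)
mul(10, 11) = 10 + mul(10, 10)
mul(10, 10) = 10 + mul(10, 9)
mul(10, 9) = 10 + mul(10, 8)
mul(10, 8) = 10 + mul(10, 7)
mul(10, 7) = 10 + mul(10, 6)
mul(10, 6) = 10 + mul(10, 5)
mul(10, 5) = 10 + mul(10, 4)
mul(10, 4) = 10 + mul(10, 3)
mul(10, 3) = 10 + mul(10, 2)
mul(10, 2) = 10 + mul(10, 1)
mul(10, 1) = 10 + mul(10, 0)
mul(10, 0) = 0  (base case)
Total: 10 + 10 + 10 + 10 + 10 + 10 + 10 + 10 + 10 + 10 + 10 + 10 + 10 + 0 = 130

130


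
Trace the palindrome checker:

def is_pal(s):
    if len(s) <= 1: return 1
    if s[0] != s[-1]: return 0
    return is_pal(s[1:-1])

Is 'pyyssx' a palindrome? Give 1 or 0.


is_pal('pyyssx'): s[0]='p' != s[-1]='x' -> return 0
Result: 0 (not a palindrome)

0


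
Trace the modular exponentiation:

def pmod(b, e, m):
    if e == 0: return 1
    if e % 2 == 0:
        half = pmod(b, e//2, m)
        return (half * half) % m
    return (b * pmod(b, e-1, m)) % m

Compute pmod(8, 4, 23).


pmod(8, 4, 23): e is even, compute pmod(8, 2, 23)
  pmod(8, 2, 23): e is even, compute pmod(8, 1, 23)
    pmod(8, 1, 23): e is odd, compute pmod(8, 0, 23)
      pmod(8, 0, 23) = 1
    (8 * 1) % 23 = 8
  half=8, (8*8) % 23 = 18
half=18, (18*18) % 23 = 2

2


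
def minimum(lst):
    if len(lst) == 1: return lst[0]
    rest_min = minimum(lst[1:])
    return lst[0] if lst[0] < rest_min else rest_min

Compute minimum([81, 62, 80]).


minimum([81, 62, 80]): compare 81 with minimum([62, 80])
minimum([62, 80]): compare 62 with minimum([80])
minimum([80]) = 80  (base case)
Compare 62 with 80 -> 62
Compare 81 with 62 -> 62

62


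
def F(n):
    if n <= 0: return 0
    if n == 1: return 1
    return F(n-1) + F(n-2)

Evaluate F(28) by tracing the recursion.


Computing F(28) bottom-up:
F(0) = 0
F(1) = 1
F(2) = F(1) + F(0) = 1 + 0 = 1
F(3) = F(2) + F(1) = 1 + 1 = 2
F(4) = F(3) + F(2) = 2 + 1 = 3
F(5) = F(4) + F(3) = 3 + 2 = 5
F(6) = F(5) + F(4) = 5 + 3 = 8
F(7) = F(6) + F(5) = 8 + 5 = 13
F(8) = F(7) + F(6) = 13 + 8 = 21
F(9) = F(8) + F(7) = 21 + 13 = 34
F(10) = F(9) + F(8) = 34 + 21 = 55
F(11) = F(10) + F(9) = 55 + 34 = 89
F(12) = F(11) + F(10) = 89 + 55 = 144
F(13) = F(12) + F(11) = 144 + 89 = 233
F(14) = F(13) + F(12) = 233 + 144 = 377
F(15) = F(14) + F(13) = 377 + 233 = 610
F(16) = F(15) + F(14) = 610 + 377 = 987
F(17) = F(16) + F(15) = 987 + 610 = 1597
F(18) = F(17) + F(16) = 1597 + 987 = 2584
F(19) = F(18) + F(17) = 2584 + 1597 = 4181
F(20) = F(19) + F(18) = 4181 + 2584 = 6765
F(21) = F(20) + F(19) = 6765 + 4181 = 10946
F(22) = F(21) + F(20) = 10946 + 6765 = 17711
F(23) = F(22) + F(21) = 17711 + 10946 = 28657
F(24) = F(23) + F(22) = 28657 + 17711 = 46368
F(25) = F(24) + F(23) = 46368 + 28657 = 75025
F(26) = F(25) + F(24) = 75025 + 46368 = 121393
F(27) = F(26) + F(25) = 121393 + 75025 = 196418
F(28) = F(27) + F(26) = 196418 + 121393 = 317811

317811


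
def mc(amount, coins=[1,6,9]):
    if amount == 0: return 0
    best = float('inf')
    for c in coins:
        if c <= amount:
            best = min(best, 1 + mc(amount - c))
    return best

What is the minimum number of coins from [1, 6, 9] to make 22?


Building up with DP:
mc(0) = 0
mc(1) = min(1+mc(0)=1+0=1) = 1
mc(2) = min(1+mc(1)=1+1=2) = 2
mc(3) = min(1+mc(2)=1+2=3) = 3
mc(4) = min(1+mc(3)=1+3=4) = 4
mc(5) = min(1+mc(4)=1+4=5) = 5
mc(6) = min(1+mc(5)=1+5=6, 1+mc(0)=1+0=1) = 1
mc(7) = min(1+mc(6)=1+1=2, 1+mc(1)=1+1=2) = 2
mc(8) = min(1+mc(7)=1+2=3, 1+mc(2)=1+2=3) = 3
mc(9) = min(1+mc(8)=1+3=4, 1+mc(3)=1+3=4, 1+mc(0)=1+0=1) = 1
mc(10) = min(1+mc(9)=1+1=2, 1+mc(4)=1+4=5, 1+mc(1)=1+1=2) = 2
mc(11) = min(1+mc(10)=1+2=3, 1+mc(5)=1+5=6, 1+mc(2)=1+2=3) = 3
mc(12) = min(1+mc(11)=1+3=4, 1+mc(6)=1+1=2, 1+mc(3)=1+3=4) = 2
mc(13) = min(1+mc(12)=1+2=3, 1+mc(7)=1+2=3, 1+mc(4)=1+4=5) = 3
mc(14) = min(1+mc(13)=1+3=4, 1+mc(8)=1+3=4, 1+mc(5)=1+5=6) = 4
mc(15) = min(1+mc(14)=1+4=5, 1+mc(9)=1+1=2, 1+mc(6)=1+1=2) = 2
mc(16) = min(1+mc(15)=1+2=3, 1+mc(10)=1+2=3, 1+mc(7)=1+2=3) = 3
mc(17) = min(1+mc(16)=1+3=4, 1+mc(11)=1+3=4, 1+mc(8)=1+3=4) = 4
mc(18) = min(1+mc(17)=1+4=5, 1+mc(12)=1+2=3, 1+mc(9)=1+1=2) = 2
mc(19) = min(1+mc(18)=1+2=3, 1+mc(13)=1+3=4, 1+mc(10)=1+2=3) = 3
mc(20) = min(1+mc(19)=1+3=4, 1+mc(14)=1+4=5, 1+mc(11)=1+3=4) = 4
mc(21) = min(1+mc(20)=1+4=5, 1+mc(15)=1+2=3, 1+mc(12)=1+2=3) = 3
mc(22) = min(1+mc(21)=1+3=4, 1+mc(16)=1+3=4, 1+mc(13)=1+3=4) = 4

4


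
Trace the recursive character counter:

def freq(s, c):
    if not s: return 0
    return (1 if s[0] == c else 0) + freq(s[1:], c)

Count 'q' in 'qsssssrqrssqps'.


s[0]='q' == 'q' -> 1
s[0]='s' != 'q' -> 0
s[0]='s' != 'q' -> 0
s[0]='s' != 'q' -> 0
s[0]='s' != 'q' -> 0
s[0]='s' != 'q' -> 0
s[0]='r' != 'q' -> 0
s[0]='q' == 'q' -> 1
s[0]='r' != 'q' -> 0
s[0]='s' != 'q' -> 0
s[0]='s' != 'q' -> 0
s[0]='q' == 'q' -> 1
s[0]='p' != 'q' -> 0
s[0]='s' != 'q' -> 0
Sum: 1 + 0 + 0 + 0 + 0 + 0 + 0 + 1 + 0 + 0 + 0 + 1 + 0 + 0 = 3

3


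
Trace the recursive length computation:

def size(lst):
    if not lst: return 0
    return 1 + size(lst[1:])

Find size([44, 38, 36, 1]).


size([44, 38, 36, 1]) = 1 + size([38, 36, 1])
size([38, 36, 1]) = 1 + size([36, 1])
size([36, 1]) = 1 + size([1])
size([1]) = 1 + size([])
size([]) = 0  (base case)
Unwinding: 1 + 1 + 1 + 1 + 0 = 4

4


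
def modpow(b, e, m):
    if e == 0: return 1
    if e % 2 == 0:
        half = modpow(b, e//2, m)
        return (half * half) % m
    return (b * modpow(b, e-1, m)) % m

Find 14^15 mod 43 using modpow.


modpow(14, 15, 43): e is odd, compute modpow(14, 14, 43)
  modpow(14, 14, 43): e is even, compute modpow(14, 7, 43)
    modpow(14, 7, 43): e is odd, compute modpow(14, 6, 43)
      modpow(14, 6, 43): e is even, compute modpow(14, 3, 43)
        modpow(14, 3, 43): e is odd, compute modpow(14, 2, 43)
          modpow(14, 2, 43): e is even, compute modpow(14, 1, 43)
          modpow(14, 1, 43): e is odd, compute modpow(14, 0, 43)
          modpow(14, 0, 43) = 1
          (14 * 1) % 43 = 14
          half=14, (14*14) % 43 = 24
        (14 * 24) % 43 = 35
      half=35, (35*35) % 43 = 21
    (14 * 21) % 43 = 36
  half=36, (36*36) % 43 = 6
(14 * 6) % 43 = 41

41


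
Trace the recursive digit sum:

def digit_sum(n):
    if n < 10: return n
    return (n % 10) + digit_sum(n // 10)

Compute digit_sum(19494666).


digit_sum(19494666) = 6 + digit_sum(1949466)
digit_sum(1949466) = 6 + digit_sum(194946)
digit_sum(194946) = 6 + digit_sum(19494)
digit_sum(19494) = 4 + digit_sum(1949)
digit_sum(1949) = 9 + digit_sum(194)
digit_sum(194) = 4 + digit_sum(19)
digit_sum(19) = 9 + digit_sum(1)
digit_sum(1) = 1  (base case)
Total: 6 + 6 + 6 + 4 + 9 + 4 + 9 + 1 = 45

45


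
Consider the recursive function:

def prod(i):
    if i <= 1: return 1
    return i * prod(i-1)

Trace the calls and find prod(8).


prod(8)
= 8 * prod(7)
= 8 * 7 * prod(6)
= 8 * 7 * 6 * prod(5)
= 8 * 7 * 6 * 5 * prod(4)
= 8 * 7 * 6 * 5 * 4 * prod(3)
= 8 * 7 * 6 * 5 * 4 * 3 * prod(2)
= 8 * 7 * 6 * 5 * 4 * 3 * 2 * prod(1)
= 8 * 7 * 6 * 5 * 4 * 3 * 2 * 1
= 40320

40320


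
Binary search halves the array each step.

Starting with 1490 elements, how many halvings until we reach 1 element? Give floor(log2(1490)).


1490 / 2 = 745
745 / 2 = 372
372 / 2 = 186
186 / 2 = 93
93 / 2 = 46
46 / 2 = 23
23 / 2 = 11
11 / 2 = 5
5 / 2 = 2
2 / 2 = 1
Reached 1 after 10 halvings

10


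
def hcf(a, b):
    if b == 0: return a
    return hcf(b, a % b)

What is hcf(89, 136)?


hcf(89, 136) = hcf(136, 89)
hcf(136, 89) = hcf(89, 47)
hcf(89, 47) = hcf(47, 42)
hcf(47, 42) = hcf(42, 5)
hcf(42, 5) = hcf(5, 2)
hcf(5, 2) = hcf(2, 1)
hcf(2, 1) = hcf(1, 0)
hcf(1, 0) = 1  (base case)

1


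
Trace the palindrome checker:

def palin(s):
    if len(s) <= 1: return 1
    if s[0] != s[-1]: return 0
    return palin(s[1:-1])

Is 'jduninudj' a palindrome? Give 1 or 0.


palin('jduninudj'): s[0]='j' == s[-1]='j' -> check palin('duninud')
palin('duninud'): s[0]='d' == s[-1]='d' -> check palin('uninu')
palin('uninu'): s[0]='u' == s[-1]='u' -> check palin('nin')
palin('nin'): s[0]='n' == s[-1]='n' -> check palin('i')
palin('i'): len <= 1 -> return 1  (base case)
Result: 1 (palindrome)

1


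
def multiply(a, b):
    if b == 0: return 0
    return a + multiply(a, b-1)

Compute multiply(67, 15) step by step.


multiply(67, 15) = 67 + multiply(67, 14)
multiply(67, 14) = 67 + multiply(67, 13)
multiply(67, 13) = 67 + multiply(67, 12)
multiply(67, 12) = 67 + multiply(67, 11)
multiply(67, 11) = 67 + multiply(67, 10)
multiply(67, 10) = 67 + multiply(67, 9)
multiply(67, 9) = 67 + multiply(67, 8)
multiply(67, 8) = 67 + multiply(67, 7)
multiply(67, 7) = 67 + multiply(67, 6)
multiply(67, 6) = 67 + multiply(67, 5)
multiply(67, 5) = 67 + multiply(67, 4)
multiply(67, 4) = 67 + multiply(67, 3)
multiply(67, 3) = 67 + multiply(67, 2)
multiply(67, 2) = 67 + multiply(67, 1)
multiply(67, 1) = 67 + multiply(67, 0)
multiply(67, 0) = 0  (base case)
Total: 67 + 67 + 67 + 67 + 67 + 67 + 67 + 67 + 67 + 67 + 67 + 67 + 67 + 67 + 67 + 0 = 1005

1005


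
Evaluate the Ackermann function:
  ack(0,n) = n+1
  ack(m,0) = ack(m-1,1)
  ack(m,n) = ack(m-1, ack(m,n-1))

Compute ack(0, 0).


ack(0, 0) = 1
Result: ack(0, 0) = 1

1


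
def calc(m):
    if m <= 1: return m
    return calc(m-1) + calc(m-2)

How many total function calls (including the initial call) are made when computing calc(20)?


Let C(n) = total calls for calc(n)
C(0) = 1, C(1) = 1
C(2) = 1 + C(1) + C(0) = 1 + 1 + 1 = 3
C(3) = 1 + C(2) + C(1) = 1 + 3 + 1 = 5
C(4) = 1 + C(3) + C(2) = 1 + 5 + 3 = 9
C(5) = 1 + C(4) + C(3) = 1 + 9 + 5 = 15
C(6) = 1 + C(5) + C(4) = 1 + 15 + 9 = 25
C(7) = 1 + C(6) + C(5) = 1 + 25 + 15 = 41
C(8) = 1 + C(7) + C(6) = 1 + 41 + 25 = 67
C(9) = 1 + C(8) + C(7) = 1 + 67 + 41 = 109
C(10) = 1 + C(9) + C(8) = 1 + 109 + 67 = 177
C(11) = 1 + C(10) + C(9) = 1 + 177 + 109 = 287
C(12) = 1 + C(11) + C(10) = 1 + 287 + 177 = 465
C(13) = 1 + C(12) + C(11) = 1 + 465 + 287 = 753
C(14) = 1 + C(13) + C(12) = 1 + 753 + 465 = 1219
C(15) = 1 + C(14) + C(13) = 1 + 1219 + 753 = 1973
C(16) = 1 + C(15) + C(14) = 1 + 1973 + 1219 = 3193
C(17) = 1 + C(16) + C(15) = 1 + 3193 + 1973 = 5167
C(18) = 1 + C(17) + C(16) = 1 + 5167 + 3193 = 8361
C(19) = 1 + C(18) + C(17) = 1 + 8361 + 5167 = 13529
C(20) = 1 + C(19) + C(18) = 1 + 13529 + 8361 = 21891

21891


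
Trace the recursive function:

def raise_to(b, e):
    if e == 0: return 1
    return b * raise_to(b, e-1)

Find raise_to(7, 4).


raise_to(7, 4)
= 7 * raise_to(7, 3)
= 7 * 7 * raise_to(7, 2)
= 7 * 7 * 7 * raise_to(7, 1)
= 7 * 7 * 7 * 7 * raise_to(7, 0)
= 7 * 7 * 7 * 7 * 1
= 2401

2401


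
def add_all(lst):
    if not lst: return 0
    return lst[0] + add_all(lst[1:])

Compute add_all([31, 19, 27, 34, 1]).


add_all([31, 19, 27, 34, 1]) = 31 + add_all([19, 27, 34, 1])
add_all([19, 27, 34, 1]) = 19 + add_all([27, 34, 1])
add_all([27, 34, 1]) = 27 + add_all([34, 1])
add_all([34, 1]) = 34 + add_all([1])
add_all([1]) = 1 + add_all([])
add_all([]) = 0  (base case)
Total: 31 + 19 + 27 + 34 + 1 + 0 = 112

112


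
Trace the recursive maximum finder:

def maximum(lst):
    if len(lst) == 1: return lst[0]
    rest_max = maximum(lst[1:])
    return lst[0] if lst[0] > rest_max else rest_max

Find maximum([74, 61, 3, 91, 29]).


maximum([74, 61, 3, 91, 29]): compare 74 with maximum([61, 3, 91, 29])
maximum([61, 3, 91, 29]): compare 61 with maximum([3, 91, 29])
maximum([3, 91, 29]): compare 3 with maximum([91, 29])
maximum([91, 29]): compare 91 with maximum([29])
maximum([29]) = 29  (base case)
Compare 91 with 29 -> 91
Compare 3 with 91 -> 91
Compare 61 with 91 -> 91
Compare 74 with 91 -> 91

91


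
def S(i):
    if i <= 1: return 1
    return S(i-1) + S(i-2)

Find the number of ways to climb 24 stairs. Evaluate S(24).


Building up from base cases:
S(0) = 1
S(1) = 1
S(2) = S(1) + S(0) = 1 + 1 = 2
S(3) = S(2) + S(1) = 2 + 1 = 3
S(4) = S(3) + S(2) = 3 + 2 = 5
S(5) = S(4) + S(3) = 5 + 3 = 8
S(6) = S(5) + S(4) = 8 + 5 = 13
S(7) = S(6) + S(5) = 13 + 8 = 21
S(8) = S(7) + S(6) = 21 + 13 = 34
S(9) = S(8) + S(7) = 34 + 21 = 55
S(10) = S(9) + S(8) = 55 + 34 = 89
S(11) = S(10) + S(9) = 89 + 55 = 144
S(12) = S(11) + S(10) = 144 + 89 = 233
S(13) = S(12) + S(11) = 233 + 144 = 377
S(14) = S(13) + S(12) = 377 + 233 = 610
S(15) = S(14) + S(13) = 610 + 377 = 987
S(16) = S(15) + S(14) = 987 + 610 = 1597
S(17) = S(16) + S(15) = 1597 + 987 = 2584
S(18) = S(17) + S(16) = 2584 + 1597 = 4181
S(19) = S(18) + S(17) = 4181 + 2584 = 6765
S(20) = S(19) + S(18) = 6765 + 4181 = 10946
S(21) = S(20) + S(19) = 10946 + 6765 = 17711
S(22) = S(21) + S(20) = 17711 + 10946 = 28657
S(23) = S(22) + S(21) = 28657 + 17711 = 46368
S(24) = S(23) + S(22) = 46368 + 28657 = 75025

75025


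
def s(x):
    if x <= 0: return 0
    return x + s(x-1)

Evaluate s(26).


s(26)
= 26 + 25 + 24 + 23 + 22 + 21 + 20 + 19 + 18 + 17 + 16 + 15 + 14 + 13 + 12 + 11 + 10 + 9 + 8 + 7 + 6 + 5 + 4 + 3 + 2 + 1 + s(0)
= 26 + 25 + 24 + 23 + 22 + 21 + 20 + 19 + 18 + 17 + 16 + 15 + 14 + 13 + 12 + 11 + 10 + 9 + 8 + 7 + 6 + 5 + 4 + 3 + 2 + 1 + 0
= 351

351


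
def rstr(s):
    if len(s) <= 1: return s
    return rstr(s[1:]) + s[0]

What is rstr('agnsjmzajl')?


rstr('agnsjmzajl') = rstr('gnsjmzajl') + 'a'
rstr('gnsjmzajl') = rstr('nsjmzajl') + 'g'
rstr('nsjmzajl') = rstr('sjmzajl') + 'n'
rstr('sjmzajl') = rstr('jmzajl') + 's'
rstr('jmzajl') = rstr('mzajl') + 'j'
rstr('mzajl') = rstr('zajl') + 'm'
rstr('zajl') = rstr('ajl') + 'z'
rstr('ajl') = rstr('jl') + 'a'
rstr('jl') = rstr('l') + 'j'
rstr('l') = 'l'  (base case)
Concatenating: 'l' + 'j' + 'a' + 'z' + 'm' + 'j' + 's' + 'n' + 'g' + 'a' = 'ljazmjsnga'

ljazmjsnga


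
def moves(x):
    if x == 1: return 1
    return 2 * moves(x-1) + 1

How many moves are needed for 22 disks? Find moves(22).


moves(22) = 2 * moves(21) + 1
moves(21) = 2 * moves(20) + 1
moves(20) = 2 * moves(19) + 1
moves(19) = 2 * moves(18) + 1
moves(18) = 2 * moves(17) + 1
moves(17) = 2 * moves(16) + 1
moves(16) = 2 * moves(15) + 1
moves(15) = 2 * moves(14) + 1
moves(14) = 2 * moves(13) + 1
moves(13) = 2 * moves(12) + 1
moves(12) = 2 * moves(11) + 1
moves(11) = 2 * moves(10) + 1
moves(10) = 2 * moves(9) + 1
moves(9) = 2 * moves(8) + 1
moves(8) = 2 * moves(7) + 1
moves(7) = 2 * moves(6) + 1
moves(6) = 2 * moves(5) + 1
moves(5) = 2 * moves(4) + 1
moves(4) = 2 * moves(3) + 1
moves(3) = 2 * moves(2) + 1
moves(2) = 2 * moves(1) + 1
moves(1) = 1  (base case)
moves(2) = 2 * 1 + 1 = 3
moves(3) = 2 * 3 + 1 = 7
moves(4) = 2 * 7 + 1 = 15
moves(5) = 2 * 15 + 1 = 31
moves(6) = 2 * 31 + 1 = 63
moves(7) = 2 * 63 + 1 = 127
moves(8) = 2 * 127 + 1 = 255
moves(9) = 2 * 255 + 1 = 511
moves(10) = 2 * 511 + 1 = 1023
moves(11) = 2 * 1023 + 1 = 2047
moves(12) = 2 * 2047 + 1 = 4095
moves(13) = 2 * 4095 + 1 = 8191
moves(14) = 2 * 8191 + 1 = 16383
moves(15) = 2 * 16383 + 1 = 32767
moves(16) = 2 * 32767 + 1 = 65535
moves(17) = 2 * 65535 + 1 = 131071
moves(18) = 2 * 131071 + 1 = 262143
moves(19) = 2 * 262143 + 1 = 524287
moves(20) = 2 * 524287 + 1 = 1048575
moves(21) = 2 * 1048575 + 1 = 2097151
moves(22) = 2 * 2097151 + 1 = 4194303

4194303


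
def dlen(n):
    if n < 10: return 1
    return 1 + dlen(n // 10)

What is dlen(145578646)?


dlen(145578646) = 1 + dlen(14557864)
dlen(14557864) = 1 + dlen(1455786)
dlen(1455786) = 1 + dlen(145578)
dlen(145578) = 1 + dlen(14557)
dlen(14557) = 1 + dlen(1455)
dlen(1455) = 1 + dlen(145)
dlen(145) = 1 + dlen(14)
dlen(14) = 1 + dlen(1)
dlen(1) = 1  (base case: 1 < 10)
Unwinding: 1 + 1 + 1 + 1 + 1 + 1 + 1 + 1 + 1 = 9

9


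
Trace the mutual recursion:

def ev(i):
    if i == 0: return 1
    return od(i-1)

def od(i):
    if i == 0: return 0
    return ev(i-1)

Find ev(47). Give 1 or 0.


ev(47) = od(46)
od(46) = ev(45)
ev(45) = od(44)
od(44) = ev(43)
ev(43) = od(42)
od(42) = ev(41)
ev(41) = od(40)
od(40) = ev(39)
ev(39) = od(38)
od(38) = ev(37)
ev(37) = od(36)
od(36) = ev(35)
ev(35) = od(34)
od(34) = ev(33)
ev(33) = od(32)
od(32) = ev(31)
ev(31) = od(30)
od(30) = ev(29)
ev(29) = od(28)
od(28) = ev(27)
ev(27) = od(26)
od(26) = ev(25)
ev(25) = od(24)
od(24) = ev(23)
ev(23) = od(22)
od(22) = ev(21)
ev(21) = od(20)
od(20) = ev(19)
ev(19) = od(18)
od(18) = ev(17)
ev(17) = od(16)
od(16) = ev(15)
ev(15) = od(14)
od(14) = ev(13)
ev(13) = od(12)
od(12) = ev(11)
ev(11) = od(10)
od(10) = ev(9)
ev(9) = od(8)
od(8) = ev(7)
ev(7) = od(6)
od(6) = ev(5)
ev(5) = od(4)
od(4) = ev(3)
ev(3) = od(2)
od(2) = ev(1)
ev(1) = od(0)
od(0) = 0  (base case)
Result: 0

0


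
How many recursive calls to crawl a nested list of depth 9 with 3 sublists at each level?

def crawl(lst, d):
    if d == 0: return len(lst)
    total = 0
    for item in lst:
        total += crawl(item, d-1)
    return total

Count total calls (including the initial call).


At depth 0 (root): 1 call
At depth 1: each of 1 parents calls crawl on 3 children = 3 calls
At depth 2: each of 3 parents calls crawl on 3 children = 9 calls
At depth 3: each of 9 parents calls crawl on 3 children = 27 calls
At depth 4: each of 27 parents calls crawl on 3 children = 81 calls
At depth 5: each of 81 parents calls crawl on 3 children = 243 calls
At depth 6: each of 243 parents calls crawl on 3 children = 729 calls
At depth 7: each of 729 parents calls crawl on 3 children = 2187 calls
At depth 8: each of 2187 parents calls crawl on 3 children = 6561 calls
At depth 9: each of 6561 parents calls crawl on 3 children = 19683 calls
Total: 1 + 3 + 9 + 27 + 81 + 243 + 729 + 2187 + 6561 + 19683 = 29524

29524


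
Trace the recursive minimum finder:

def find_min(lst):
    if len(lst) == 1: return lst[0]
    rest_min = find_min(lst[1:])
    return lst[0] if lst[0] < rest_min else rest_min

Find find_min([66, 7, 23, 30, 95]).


find_min([66, 7, 23, 30, 95]): compare 66 with find_min([7, 23, 30, 95])
find_min([7, 23, 30, 95]): compare 7 with find_min([23, 30, 95])
find_min([23, 30, 95]): compare 23 with find_min([30, 95])
find_min([30, 95]): compare 30 with find_min([95])
find_min([95]) = 95  (base case)
Compare 30 with 95 -> 30
Compare 23 with 30 -> 23
Compare 7 with 23 -> 7
Compare 66 with 7 -> 7

7


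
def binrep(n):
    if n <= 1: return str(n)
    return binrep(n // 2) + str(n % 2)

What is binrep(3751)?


binrep(3751) = binrep(1875) + '1'
binrep(1875) = binrep(937) + '1'
binrep(937) = binrep(468) + '1'
binrep(468) = binrep(234) + '0'
binrep(234) = binrep(117) + '0'
binrep(117) = binrep(58) + '1'
binrep(58) = binrep(29) + '0'
binrep(29) = binrep(14) + '1'
binrep(14) = binrep(7) + '0'
binrep(7) = binrep(3) + '1'
binrep(3) = binrep(1) + '1'
binrep(1) = '1'  (base case)
Concatenating: '1' + '1' + '1' + '0' + '1' + '0' + '1' + '0' + '0' + '1' + '1' + '1' = '111010100111'

111010100111
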